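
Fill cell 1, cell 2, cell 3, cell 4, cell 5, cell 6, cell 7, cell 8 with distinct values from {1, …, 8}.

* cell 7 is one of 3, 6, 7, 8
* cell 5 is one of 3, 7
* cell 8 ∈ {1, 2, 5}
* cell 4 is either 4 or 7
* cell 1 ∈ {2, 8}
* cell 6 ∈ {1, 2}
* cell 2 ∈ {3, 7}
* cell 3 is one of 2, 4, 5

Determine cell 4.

4

The 8 variables draw from only 8 values {1, 2, 3, 4, 5, 6, 7, 8}, so each is used; only cell 7 can be 6, hence cell 7 = 6.
The 7 still-open variables together cover exactly {1, 2, 3, 4, 5, 7, 8} — 7 values for 7 variables — and 8 appears only in cell 1's list, so cell 1 = 8.
The 2 variables cell 2 and cell 5 are confined to {3, 7}, which locks those values in; drop them from cell 4.
So cell 4 = 4.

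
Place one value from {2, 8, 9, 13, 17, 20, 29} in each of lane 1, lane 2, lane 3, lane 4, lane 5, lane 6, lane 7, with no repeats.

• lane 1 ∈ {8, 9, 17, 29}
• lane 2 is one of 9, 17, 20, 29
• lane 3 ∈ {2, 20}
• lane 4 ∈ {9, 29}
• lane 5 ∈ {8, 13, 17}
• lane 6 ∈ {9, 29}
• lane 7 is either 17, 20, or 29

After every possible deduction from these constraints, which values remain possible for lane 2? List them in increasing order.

The 7 variables draw from only 7 values {2, 8, 9, 13, 17, 20, 29}, so each is used; only lane 3 can be 2, hence lane 3 = 2.
The 6 still-open variables together cover exactly {8, 9, 13, 17, 20, 29} — 6 values for 6 variables — and 13 appears only in lane 5's list, so lane 5 = 13.
Among the 5 still-open variables, 8 fits only lane 1 (and all 5 values in {8, 9, 17, 20, 29} must be used), so lane 1 = 8.
The 2 variables lane 4 and lane 6 are confined to {9, 29}, which locks those values in; drop them from lane 2, lane 7.
No further eliminations apply; lane 2 can still be any of 17, 20.

17, 20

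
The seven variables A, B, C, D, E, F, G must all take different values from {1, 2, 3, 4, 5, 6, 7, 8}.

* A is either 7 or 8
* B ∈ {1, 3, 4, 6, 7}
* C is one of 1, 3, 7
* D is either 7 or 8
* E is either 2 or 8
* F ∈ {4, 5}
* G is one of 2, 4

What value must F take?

5

A and D share exactly the 2 values {7, 8}; by pigeonhole those values go to them, so strike 7, 8 from B, C, E.
That leaves E = 2. So G can't be 2.
G has just one choice, so G = 4. So B, F can't be 4.
So F = 5.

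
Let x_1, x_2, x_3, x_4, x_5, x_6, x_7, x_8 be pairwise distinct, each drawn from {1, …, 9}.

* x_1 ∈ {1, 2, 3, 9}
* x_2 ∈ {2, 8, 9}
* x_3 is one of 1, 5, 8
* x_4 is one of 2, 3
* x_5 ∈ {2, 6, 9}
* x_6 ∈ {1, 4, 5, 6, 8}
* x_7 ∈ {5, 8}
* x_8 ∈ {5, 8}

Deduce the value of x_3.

1

The 8 variables together cover exactly {1, 2, 3, 4, 5, 6, 8, 9} — 8 values for 8 variables — and 4 appears only in x_6's list, so x_6 = 4.
Among the 7 still-open variables, 6 fits only x_5 (and all 7 values in {1, 2, 3, 5, 6, 8, 9} must be used), so x_5 = 6.
The 2 variables x_7 and x_8 are confined to {5, 8}, which locks those values in; drop them from x_2, x_3.
So x_3 = 1.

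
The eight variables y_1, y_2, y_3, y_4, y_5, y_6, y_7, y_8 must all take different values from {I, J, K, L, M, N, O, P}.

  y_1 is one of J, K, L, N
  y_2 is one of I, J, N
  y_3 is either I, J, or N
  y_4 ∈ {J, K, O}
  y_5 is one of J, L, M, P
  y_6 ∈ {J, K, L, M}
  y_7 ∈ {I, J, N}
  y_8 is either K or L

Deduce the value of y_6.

The 8 variables together cover exactly {I, J, K, L, M, N, O, P} — 8 values for 8 variables — and O appears only in y_4's list, so y_4 = O.
The 7 still-open variables draw from only 7 values {I, J, K, L, M, N, P}, so each is used; only y_5 can be P, hence y_5 = P.
The 6 still-open variables together cover exactly {I, J, K, L, M, N} — 6 values for 6 variables — and M appears only in y_6's list, so y_6 = M.

M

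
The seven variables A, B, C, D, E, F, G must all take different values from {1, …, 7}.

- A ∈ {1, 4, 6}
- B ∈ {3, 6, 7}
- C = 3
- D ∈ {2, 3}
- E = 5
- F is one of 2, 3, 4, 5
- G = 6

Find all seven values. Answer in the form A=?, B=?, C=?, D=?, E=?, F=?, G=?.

C has just one choice, so C = 3. Eliminate 3 elsewhere: B, D, F.
D's domain is down to {2}, so D = 2. Eliminate 2 elsewhere: F.
E must be 5 (only option left). Remove 5 from F.
F's domain is down to {4}, so F = 4. Remove 4 from A.
G's domain is down to {6}, so G = 6. Strike 6 from A, B.
A's domain is down to {1}, so A = 1.
B's domain is down to {7}, so B = 7.

A=1, B=7, C=3, D=2, E=5, F=4, G=6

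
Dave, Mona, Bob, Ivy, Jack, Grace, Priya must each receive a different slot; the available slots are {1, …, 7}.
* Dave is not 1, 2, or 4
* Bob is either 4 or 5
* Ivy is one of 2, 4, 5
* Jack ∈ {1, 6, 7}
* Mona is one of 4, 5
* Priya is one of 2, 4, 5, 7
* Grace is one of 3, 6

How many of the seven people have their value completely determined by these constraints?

3

The 7 variables together cover exactly {1, 2, 3, 4, 5, 6, 7} — 7 values for 7 variables — and 1 appears only in Jack's list, so Jack = 1.
Mona and Bob share exactly the 2 values {4, 5}; by pigeonhole those values go to them, so strike 4, 5 from Dave, Ivy, Priya.
That leaves Ivy = 2. Remove 2 from Priya.
Priya must be 7 (only option left). Strike 7 from Dave.
Determined: Ivy=2, Jack=1, Priya=7. The other people each still have more than one consistent value. That makes 3.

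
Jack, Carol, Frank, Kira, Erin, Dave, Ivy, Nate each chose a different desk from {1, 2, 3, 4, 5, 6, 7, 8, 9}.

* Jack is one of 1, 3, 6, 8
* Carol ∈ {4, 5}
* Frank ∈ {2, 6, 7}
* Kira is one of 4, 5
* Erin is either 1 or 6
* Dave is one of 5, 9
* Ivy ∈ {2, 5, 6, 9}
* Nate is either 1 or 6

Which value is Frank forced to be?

The 2 variables Carol and Kira are confined to {4, 5}, which locks those values in; drop them from Dave, Ivy.
That leaves Dave = 9. So Ivy can't be 9.
Erin and Nate between them cover only {1, 6} — a naked pair. Remove those values from Jack, Frank, Ivy.
That leaves Ivy = 2. So Frank can't be 2.
So Frank = 7.

7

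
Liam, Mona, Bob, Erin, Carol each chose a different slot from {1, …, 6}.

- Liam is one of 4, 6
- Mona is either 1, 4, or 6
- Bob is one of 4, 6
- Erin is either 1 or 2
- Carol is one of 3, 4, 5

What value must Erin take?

2

Liam and Bob between them cover only {4, 6} — a naked pair. Remove those values from Mona, Carol.
Mona must be 1 (only option left). Eliminate 1 elsewhere: Erin.
So Erin = 2.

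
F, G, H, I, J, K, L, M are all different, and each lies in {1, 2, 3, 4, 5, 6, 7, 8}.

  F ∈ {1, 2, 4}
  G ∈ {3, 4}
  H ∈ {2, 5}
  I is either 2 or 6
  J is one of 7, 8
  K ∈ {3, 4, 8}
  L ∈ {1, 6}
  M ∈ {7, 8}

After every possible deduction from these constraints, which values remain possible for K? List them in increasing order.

The 8 variables draw from only 8 values {1, 2, 3, 4, 5, 6, 7, 8}, so each is used; only H can be 5, hence H = 5.
The 2 variables J and M are confined to {7, 8}, which locks those values in; drop them from K.
G and K share exactly the 2 values {3, 4}; by pigeonhole those values go to them, so strike 3, 4 from F.
No further eliminations apply; K can still be any of 3, 4.

3, 4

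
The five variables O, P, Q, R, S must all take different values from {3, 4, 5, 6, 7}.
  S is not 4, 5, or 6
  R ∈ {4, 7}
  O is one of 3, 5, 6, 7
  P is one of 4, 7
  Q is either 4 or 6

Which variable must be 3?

The 5 variables draw from only 5 values {3, 4, 5, 6, 7}, so each is used; only O can be 5, hence O = 5.
The 4 still-open variables together cover exactly {3, 4, 6, 7} — 4 values for 4 variables — and 3 appears only in S's list, so S = 3.

S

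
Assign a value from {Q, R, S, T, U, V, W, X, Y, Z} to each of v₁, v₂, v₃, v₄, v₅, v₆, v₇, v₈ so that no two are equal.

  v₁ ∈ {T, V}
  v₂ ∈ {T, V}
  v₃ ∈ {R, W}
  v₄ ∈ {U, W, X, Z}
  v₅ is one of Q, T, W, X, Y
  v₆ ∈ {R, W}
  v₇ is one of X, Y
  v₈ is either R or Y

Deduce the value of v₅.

Q

v₁ and v₂ share exactly the 2 values {T, V}; by pigeonhole those values go to them, so strike T, V from v₅.
The 2 variables v₃ and v₆ are confined to {R, W}, which locks those values in; drop them from v₄, v₅, v₈.
v₈ must be Y (only option left). So v₅, v₇ can't be Y.
v₇ must be X (only option left). Strike X from v₄, v₅.
So v₅ = Q.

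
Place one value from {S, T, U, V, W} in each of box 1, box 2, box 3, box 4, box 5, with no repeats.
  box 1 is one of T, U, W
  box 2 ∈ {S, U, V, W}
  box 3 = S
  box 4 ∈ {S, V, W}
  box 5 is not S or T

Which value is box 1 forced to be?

T

box 3 must be S (only option left). Eliminate S elsewhere: box 2, box 4.
The 4 still-open variables together cover exactly {T, U, V, W} — 4 values for 4 variables — and T appears only in box 1's list, so box 1 = T.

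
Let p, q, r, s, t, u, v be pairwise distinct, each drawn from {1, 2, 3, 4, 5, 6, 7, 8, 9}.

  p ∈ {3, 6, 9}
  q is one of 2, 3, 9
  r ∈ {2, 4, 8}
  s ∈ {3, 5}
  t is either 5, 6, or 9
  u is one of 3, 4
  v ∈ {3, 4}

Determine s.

The 7 variables together cover exactly {2, 3, 4, 5, 6, 8, 9} — 7 values for 7 variables — and 8 appears only in r's list, so r = 8.
Among the 6 still-open variables, 2 fits only q (and all 6 values in {2, 3, 4, 5, 6, 9} must be used), so q = 2.
The 2 variables u and v are confined to {3, 4}, which locks those values in; drop them from p, s.
So s = 5.

5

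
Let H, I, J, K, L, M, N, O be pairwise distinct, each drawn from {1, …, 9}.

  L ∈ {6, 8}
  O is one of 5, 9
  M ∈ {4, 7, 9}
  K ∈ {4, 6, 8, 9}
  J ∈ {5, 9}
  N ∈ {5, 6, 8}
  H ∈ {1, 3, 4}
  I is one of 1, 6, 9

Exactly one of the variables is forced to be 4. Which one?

The 8 variables together cover exactly {1, 3, 4, 5, 6, 7, 8, 9} — 8 values for 8 variables — and 3 appears only in H's list, so H = 3.
Among the 7 still-open variables, 1 fits only I (and all 7 values in {1, 4, 5, 6, 7, 8, 9} must be used), so I = 1.
The 6 still-open variables draw from only 6 values {4, 5, 6, 7, 8, 9}, so each is used; only M can be 7, hence M = 7.
The 5 still-open variables together cover exactly {4, 5, 6, 8, 9} — 5 values for 5 variables — and 4 appears only in K's list, so K = 4.

K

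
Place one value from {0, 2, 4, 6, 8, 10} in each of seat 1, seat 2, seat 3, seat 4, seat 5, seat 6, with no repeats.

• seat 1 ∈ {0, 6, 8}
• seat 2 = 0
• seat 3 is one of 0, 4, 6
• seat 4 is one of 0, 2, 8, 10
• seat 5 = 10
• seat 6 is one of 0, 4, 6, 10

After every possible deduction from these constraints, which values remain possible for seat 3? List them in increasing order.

4, 6

seat 2's domain is down to {0}, so seat 2 = 0. Strike 0 from seat 1, seat 3, seat 4, seat 6.
That leaves seat 5 = 10. Strike 10 from seat 4, seat 6.
The 4 still-open variables draw from only 4 values {2, 4, 6, 8}, so each is used; only seat 4 can be 2, hence seat 4 = 2.
Among the 3 still-open variables, 8 fits only seat 1 (and all 3 values in {4, 6, 8} must be used), so seat 1 = 8.
No further eliminations apply; seat 3 can still be any of 4, 6.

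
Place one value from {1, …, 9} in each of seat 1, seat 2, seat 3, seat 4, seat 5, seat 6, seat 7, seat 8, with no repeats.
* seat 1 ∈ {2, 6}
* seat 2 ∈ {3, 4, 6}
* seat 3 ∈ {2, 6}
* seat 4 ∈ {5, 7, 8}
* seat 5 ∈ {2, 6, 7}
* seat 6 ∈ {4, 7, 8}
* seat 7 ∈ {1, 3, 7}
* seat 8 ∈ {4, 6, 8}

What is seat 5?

7

Among the 8 variables, 1 fits only seat 7 (and all 8 values in {1, 2, 3, 4, 5, 6, 7, 8} must be used), so seat 7 = 1.
The 7 still-open variables together cover exactly {2, 3, 4, 5, 6, 7, 8} — 7 values for 7 variables — and 3 appears only in seat 2's list, so seat 2 = 3.
Among the 6 still-open variables, 5 fits only seat 4 (and all 6 values in {2, 4, 5, 6, 7, 8} must be used), so seat 4 = 5.
seat 1 and seat 3 share exactly the 2 values {2, 6}; by pigeonhole those values go to them, so strike 2, 6 from seat 5, seat 8.
So seat 5 = 7.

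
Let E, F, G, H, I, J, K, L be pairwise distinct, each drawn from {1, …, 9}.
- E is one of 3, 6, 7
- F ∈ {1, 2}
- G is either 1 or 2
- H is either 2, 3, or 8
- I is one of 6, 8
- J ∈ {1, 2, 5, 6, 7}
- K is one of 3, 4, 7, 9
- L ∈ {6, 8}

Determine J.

5

The 2 variables F and G are confined to {1, 2}, which locks those values in; drop them from H, J.
The 2 variables I and L are confined to {6, 8}, which locks those values in; drop them from E, H, J.
H must be 3 (only option left). Strike 3 from E, K.
E must be 7 (only option left). Eliminate 7 elsewhere: J, K.
So J = 5.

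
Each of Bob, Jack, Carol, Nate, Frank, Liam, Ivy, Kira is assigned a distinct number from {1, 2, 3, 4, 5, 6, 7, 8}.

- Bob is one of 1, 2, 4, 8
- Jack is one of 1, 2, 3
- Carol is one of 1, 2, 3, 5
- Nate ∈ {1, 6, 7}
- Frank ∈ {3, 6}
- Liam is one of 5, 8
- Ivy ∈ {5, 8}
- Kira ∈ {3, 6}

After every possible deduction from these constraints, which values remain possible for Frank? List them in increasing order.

Among the 8 variables, 4 fits only Bob (and all 8 values in {1, 2, 3, 4, 5, 6, 7, 8} must be used), so Bob = 4.
The 7 still-open variables draw from only 7 values {1, 2, 3, 5, 6, 7, 8}, so each is used; only Nate can be 7, hence Nate = 7.
The 2 variables Frank and Kira are confined to {3, 6}, which locks those values in; drop them from Jack, Carol.
Liam and Ivy share exactly the 2 values {5, 8}; by pigeonhole those values go to them, so strike 5, 8 from Carol.
No further eliminations apply; Frank can still be any of 3, 6.

3, 6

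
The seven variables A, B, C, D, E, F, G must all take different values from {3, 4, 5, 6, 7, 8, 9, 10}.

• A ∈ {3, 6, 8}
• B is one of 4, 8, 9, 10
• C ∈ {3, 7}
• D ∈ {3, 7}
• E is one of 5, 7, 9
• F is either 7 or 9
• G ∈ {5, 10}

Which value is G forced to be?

10

The 2 variables C and D are confined to {3, 7}, which locks those values in; drop them from A, E, F.
F's domain is down to {9}, so F = 9. Remove 9 from B, E.
E has just one choice, so E = 5. So G can't be 5.
So G = 10.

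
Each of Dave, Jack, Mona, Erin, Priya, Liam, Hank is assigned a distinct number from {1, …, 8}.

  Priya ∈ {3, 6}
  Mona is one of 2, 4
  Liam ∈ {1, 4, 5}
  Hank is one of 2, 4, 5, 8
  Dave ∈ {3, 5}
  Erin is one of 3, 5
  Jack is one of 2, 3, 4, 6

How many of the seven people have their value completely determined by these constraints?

The 7 variables together cover exactly {1, 2, 3, 4, 5, 6, 8} — 7 values for 7 variables — and 1 appears only in Liam's list, so Liam = 1.
Among the 6 still-open variables, 8 fits only Hank (and all 6 values in {2, 3, 4, 5, 6, 8} must be used), so Hank = 8.
Dave and Erin between them cover only {3, 5} — a naked pair. Remove those values from Jack, Priya.
Priya's domain is down to {6}, so Priya = 6. Strike 6 from Jack.
Determined: Priya=6, Liam=1, Hank=8. The other people each still have more than one consistent value. That makes 3.

3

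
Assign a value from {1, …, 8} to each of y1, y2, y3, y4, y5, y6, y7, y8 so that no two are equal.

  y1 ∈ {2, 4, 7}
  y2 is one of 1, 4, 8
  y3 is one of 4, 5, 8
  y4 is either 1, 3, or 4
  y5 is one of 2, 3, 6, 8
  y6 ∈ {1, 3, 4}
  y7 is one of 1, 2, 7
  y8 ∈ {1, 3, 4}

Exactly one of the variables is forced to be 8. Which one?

The 8 variables together cover exactly {1, 2, 3, 4, 5, 6, 7, 8} — 8 values for 8 variables — and 5 appears only in y3's list, so y3 = 5.
The 7 still-open variables draw from only 7 values {1, 2, 3, 4, 6, 7, 8}, so each is used; only y5 can be 6, hence y5 = 6.
The 6 still-open variables together cover exactly {1, 2, 3, 4, 7, 8} — 6 values for 6 variables — and 8 appears only in y2's list, so y2 = 8.

y2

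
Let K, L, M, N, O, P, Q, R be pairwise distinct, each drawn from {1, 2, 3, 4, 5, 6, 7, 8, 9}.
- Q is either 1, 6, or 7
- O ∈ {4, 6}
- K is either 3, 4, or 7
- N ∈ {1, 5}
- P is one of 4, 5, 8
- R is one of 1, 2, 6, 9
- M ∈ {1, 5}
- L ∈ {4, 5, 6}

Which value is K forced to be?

3

M and N share exactly the 2 values {1, 5}; by pigeonhole those values go to them, so strike 1, 5 from L, P, Q, R.
L and O share exactly the 2 values {4, 6}; by pigeonhole those values go to them, so strike 4, 6 from K, P, Q, R.
P's domain is down to {8}, so P = 8.
Q must be 7 (only option left). Strike 7 from K.
So K = 3.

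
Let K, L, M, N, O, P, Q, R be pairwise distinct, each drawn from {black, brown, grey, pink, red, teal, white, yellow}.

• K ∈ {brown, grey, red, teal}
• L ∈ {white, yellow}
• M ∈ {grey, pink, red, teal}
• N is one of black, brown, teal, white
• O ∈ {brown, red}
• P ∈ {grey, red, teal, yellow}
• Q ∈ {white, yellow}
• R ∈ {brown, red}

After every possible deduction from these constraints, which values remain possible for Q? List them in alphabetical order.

Among the 8 variables, black fits only N (and all 8 values in {black, brown, grey, pink, red, teal, white, yellow} must be used), so N = black.
Among the 7 still-open variables, pink fits only M (and all 7 values in {brown, grey, pink, red, teal, white, yellow} must be used), so M = pink.
The 2 variables L and Q are confined to {white, yellow}, which locks those values in; drop them from P.
The 2 variables O and R are confined to {brown, red}, which locks those values in; drop them from K, P.
No further eliminations apply; Q can still be any of white, yellow.

white, yellow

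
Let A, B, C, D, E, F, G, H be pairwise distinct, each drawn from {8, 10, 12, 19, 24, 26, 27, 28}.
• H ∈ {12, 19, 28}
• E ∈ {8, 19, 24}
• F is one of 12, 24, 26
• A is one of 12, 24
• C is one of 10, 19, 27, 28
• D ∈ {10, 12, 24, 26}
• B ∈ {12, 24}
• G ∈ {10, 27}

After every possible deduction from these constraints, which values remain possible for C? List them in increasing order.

The 8 variables together cover exactly {8, 10, 12, 19, 24, 26, 27, 28} — 8 values for 8 variables — and 8 appears only in E's list, so E = 8.
A and B share exactly the 2 values {12, 24}; by pigeonhole those values go to them, so strike 12, 24 from D, F, H.
That leaves F = 26. So D can't be 26.
D must be 10 (only option left). Strike 10 from C, G.
G's domain is down to {27}, so G = 27. Remove 27 from C.
No further eliminations apply; C can still be any of 19, 28.

19, 28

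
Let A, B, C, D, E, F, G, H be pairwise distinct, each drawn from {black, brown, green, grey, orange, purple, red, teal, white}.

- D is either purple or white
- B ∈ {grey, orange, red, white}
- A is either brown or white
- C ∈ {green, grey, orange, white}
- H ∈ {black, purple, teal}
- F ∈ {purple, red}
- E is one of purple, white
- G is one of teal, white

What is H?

black

The 2 variables D and E are confined to {purple, white}, which locks those values in; drop them from A, B, C, F, G, H.
A has just one choice, so A = brown.
F's domain is down to {red}, so F = red. Strike red from B.
G must be teal (only option left). So H can't be teal.
So H = black.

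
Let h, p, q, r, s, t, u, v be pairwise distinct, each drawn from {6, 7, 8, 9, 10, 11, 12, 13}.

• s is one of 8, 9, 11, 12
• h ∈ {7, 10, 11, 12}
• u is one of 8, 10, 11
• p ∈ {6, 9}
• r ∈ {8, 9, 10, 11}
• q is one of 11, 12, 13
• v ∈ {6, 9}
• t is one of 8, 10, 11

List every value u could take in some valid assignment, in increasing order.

8, 10, 11

The 8 variables together cover exactly {6, 7, 8, 9, 10, 11, 12, 13} — 8 values for 8 variables — and 7 appears only in h's list, so h = 7.
The 7 still-open variables together cover exactly {6, 8, 9, 10, 11, 12, 13} — 7 values for 7 variables — and 13 appears only in q's list, so q = 13.
The 6 still-open variables draw from only 6 values {6, 8, 9, 10, 11, 12}, so each is used; only s can be 12, hence s = 12.
The 2 variables p and v are confined to {6, 9}, which locks those values in; drop them from r.
No further eliminations apply; u can still be any of 8, 10, 11.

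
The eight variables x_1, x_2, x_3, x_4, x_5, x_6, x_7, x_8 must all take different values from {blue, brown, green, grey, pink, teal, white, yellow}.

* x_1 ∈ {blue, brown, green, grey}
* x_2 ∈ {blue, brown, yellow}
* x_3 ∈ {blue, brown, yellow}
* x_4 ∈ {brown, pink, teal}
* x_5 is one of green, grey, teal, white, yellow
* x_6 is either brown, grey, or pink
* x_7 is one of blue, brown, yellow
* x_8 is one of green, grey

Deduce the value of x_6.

pink

Among the 8 variables, white fits only x_5 (and all 8 values in {blue, brown, green, grey, pink, teal, white, yellow} must be used), so x_5 = white.
Among the 7 still-open variables, teal fits only x_4 (and all 7 values in {blue, brown, green, grey, pink, teal, yellow} must be used), so x_4 = teal.
The 6 still-open variables together cover exactly {blue, brown, green, grey, pink, yellow} — 6 values for 6 variables — and pink appears only in x_6's list, so x_6 = pink.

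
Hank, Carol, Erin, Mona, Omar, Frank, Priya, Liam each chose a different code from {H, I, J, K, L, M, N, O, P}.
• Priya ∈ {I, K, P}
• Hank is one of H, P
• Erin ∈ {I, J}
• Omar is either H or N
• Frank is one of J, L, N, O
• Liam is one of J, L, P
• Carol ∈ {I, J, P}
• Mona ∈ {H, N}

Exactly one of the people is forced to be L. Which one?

The 8 variables together cover exactly {H, I, J, K, L, N, O, P} — 8 values for 8 variables — and K appears only in Priya's list, so Priya = K.
The 7 still-open variables together cover exactly {H, I, J, L, N, O, P} — 7 values for 7 variables — and O appears only in Frank's list, so Frank = O.
The 6 still-open variables draw from only 6 values {H, I, J, L, N, P}, so each is used; only Liam can be L, hence Liam = L.

Liam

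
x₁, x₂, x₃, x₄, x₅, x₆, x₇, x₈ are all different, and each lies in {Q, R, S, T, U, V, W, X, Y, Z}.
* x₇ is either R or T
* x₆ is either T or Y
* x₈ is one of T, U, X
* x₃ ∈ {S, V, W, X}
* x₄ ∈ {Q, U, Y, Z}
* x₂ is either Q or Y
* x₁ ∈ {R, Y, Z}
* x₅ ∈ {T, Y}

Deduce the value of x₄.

x₅ and x₆ share exactly the 2 values {T, Y}; by pigeonhole those values go to them, so strike T, Y from x₁, x₂, x₄, x₇, x₈.
That leaves x₂ = Q. Strike Q from x₄.
x₇ must be R (only option left). Remove R from x₁.
x₁ must be Z (only option left). So x₄ can't be Z.
So x₄ = U.

U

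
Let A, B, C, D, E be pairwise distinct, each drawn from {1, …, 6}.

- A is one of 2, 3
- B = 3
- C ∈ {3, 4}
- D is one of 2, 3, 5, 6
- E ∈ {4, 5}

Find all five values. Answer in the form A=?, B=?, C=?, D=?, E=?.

A=2, B=3, C=4, D=6, E=5

B's domain is down to {3}, so B = 3. Remove 3 from A, C, D.
C's domain is down to {4}, so C = 4. Remove 4 from E.
E must be 5 (only option left). Eliminate 5 elsewhere: D.
A must be 2 (only option left). Strike 2 from D.
That leaves D = 6.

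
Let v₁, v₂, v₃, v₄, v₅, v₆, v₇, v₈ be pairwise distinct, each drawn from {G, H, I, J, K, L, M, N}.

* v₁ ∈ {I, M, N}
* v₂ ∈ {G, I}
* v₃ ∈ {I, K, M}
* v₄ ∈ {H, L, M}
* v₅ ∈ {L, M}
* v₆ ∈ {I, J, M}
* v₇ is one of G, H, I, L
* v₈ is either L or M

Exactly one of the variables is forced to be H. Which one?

v₄

The 8 variables together cover exactly {G, H, I, J, K, L, M, N} — 8 values for 8 variables — and J appears only in v₆'s list, so v₆ = J.
The 7 still-open variables together cover exactly {G, H, I, K, L, M, N} — 7 values for 7 variables — and K appears only in v₃'s list, so v₃ = K.
Among the 6 still-open variables, N fits only v₁ (and all 6 values in {G, H, I, L, M, N} must be used), so v₁ = N.
The 2 variables v₅ and v₈ are confined to {L, M}, which locks those values in; drop them from v₄, v₇.
So H goes to v₄.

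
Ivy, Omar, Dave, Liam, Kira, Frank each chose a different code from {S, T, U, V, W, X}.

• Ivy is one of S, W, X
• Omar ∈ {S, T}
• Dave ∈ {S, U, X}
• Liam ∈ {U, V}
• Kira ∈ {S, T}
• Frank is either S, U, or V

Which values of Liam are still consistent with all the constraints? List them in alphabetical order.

U, V

The 6 variables together cover exactly {S, T, U, V, W, X} — 6 values for 6 variables — and W appears only in Ivy's list, so Ivy = W.
The 5 still-open variables draw from only 5 values {S, T, U, V, X}, so each is used; only Dave can be X, hence Dave = X.
The 2 variables Omar and Kira are confined to {S, T}, which locks those values in; drop them from Frank.
No further eliminations apply; Liam can still be any of U, V.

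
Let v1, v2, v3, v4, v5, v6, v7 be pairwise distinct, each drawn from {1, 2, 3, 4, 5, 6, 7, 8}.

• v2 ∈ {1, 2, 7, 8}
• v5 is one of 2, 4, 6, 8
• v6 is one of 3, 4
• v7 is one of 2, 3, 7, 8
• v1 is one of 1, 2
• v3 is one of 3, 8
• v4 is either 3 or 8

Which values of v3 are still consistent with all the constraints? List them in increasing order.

Among the 7 variables, 6 fits only v5 (and all 7 values in {1, 2, 3, 4, 6, 7, 8} must be used), so v5 = 6.
The 6 still-open variables draw from only 6 values {1, 2, 3, 4, 7, 8}, so each is used; only v6 can be 4, hence v6 = 4.
The 2 variables v3 and v4 are confined to {3, 8}, which locks those values in; drop them from v2, v7.
No further eliminations apply; v3 can still be any of 3, 8.

3, 8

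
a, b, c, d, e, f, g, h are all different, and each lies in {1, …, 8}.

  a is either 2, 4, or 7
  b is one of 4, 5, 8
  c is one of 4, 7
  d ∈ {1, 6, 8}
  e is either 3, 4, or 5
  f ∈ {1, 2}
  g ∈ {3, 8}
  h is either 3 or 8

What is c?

The 8 variables together cover exactly {1, 2, 3, 4, 5, 6, 7, 8} — 8 values for 8 variables — and 6 appears only in d's list, so d = 6.
Among the 7 still-open variables, 1 fits only f (and all 7 values in {1, 2, 3, 4, 5, 7, 8} must be used), so f = 1.
The 6 still-open variables draw from only 6 values {2, 3, 4, 5, 7, 8}, so each is used; only a can be 2, hence a = 2.
The 5 still-open variables together cover exactly {3, 4, 5, 7, 8} — 5 values for 5 variables — and 7 appears only in c's list, so c = 7.

7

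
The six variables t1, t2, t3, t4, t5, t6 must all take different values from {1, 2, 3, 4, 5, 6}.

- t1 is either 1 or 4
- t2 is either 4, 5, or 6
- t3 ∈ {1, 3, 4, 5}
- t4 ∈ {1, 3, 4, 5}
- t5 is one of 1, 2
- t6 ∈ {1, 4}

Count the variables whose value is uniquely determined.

2

The 6 variables draw from only 6 values {1, 2, 3, 4, 5, 6}, so each is used; only t5 can be 2, hence t5 = 2.
The 5 still-open variables together cover exactly {1, 3, 4, 5, 6} — 5 values for 5 variables — and 6 appears only in t2's list, so t2 = 6.
t1 and t6 between them cover only {1, 4} — a naked pair. Remove those values from t3, t4.
Determined: t2=6, t5=2. The other variables each still have more than one consistent value. That makes 2.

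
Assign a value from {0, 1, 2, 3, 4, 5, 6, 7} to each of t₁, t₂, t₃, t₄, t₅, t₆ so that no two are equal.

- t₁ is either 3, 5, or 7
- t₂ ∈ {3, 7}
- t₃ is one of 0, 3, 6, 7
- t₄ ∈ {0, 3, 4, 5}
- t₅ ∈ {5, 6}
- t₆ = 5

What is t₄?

t₆ has just one choice, so t₆ = 5. Remove 5 from t₁, t₄, t₅.
t₅'s domain is down to {6}, so t₅ = 6. Strike 6 from t₃.
The 4 still-open variables together cover exactly {0, 3, 4, 7} — 4 values for 4 variables — and 4 appears only in t₄'s list, so t₄ = 4.

4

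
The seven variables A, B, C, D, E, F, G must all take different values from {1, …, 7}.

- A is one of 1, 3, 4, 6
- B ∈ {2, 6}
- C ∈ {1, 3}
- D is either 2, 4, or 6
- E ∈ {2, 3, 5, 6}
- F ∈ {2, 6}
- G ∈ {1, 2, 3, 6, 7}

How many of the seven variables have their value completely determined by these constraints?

Among the 7 variables, 5 fits only E (and all 7 values in {1, 2, 3, 4, 5, 6, 7} must be used), so E = 5.
The 6 still-open variables together cover exactly {1, 2, 3, 4, 6, 7} — 6 values for 6 variables — and 7 appears only in G's list, so G = 7.
The 2 variables B and F are confined to {2, 6}, which locks those values in; drop them from A, D.
D's domain is down to {4}, so D = 4. Strike 4 from A.
Determined: D=4, E=5, G=7. The other variables each still have more than one consistent value. That makes 3.

3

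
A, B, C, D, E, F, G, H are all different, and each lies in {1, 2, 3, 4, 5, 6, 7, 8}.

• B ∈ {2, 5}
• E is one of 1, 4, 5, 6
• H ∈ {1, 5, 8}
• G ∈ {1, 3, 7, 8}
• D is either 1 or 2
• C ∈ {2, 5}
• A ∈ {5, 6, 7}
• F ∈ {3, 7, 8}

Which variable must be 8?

Among the 8 variables, 4 fits only E (and all 8 values in {1, 2, 3, 4, 5, 6, 7, 8} must be used), so E = 4.
Among the 7 still-open variables, 6 fits only A (and all 7 values in {1, 2, 3, 5, 6, 7, 8} must be used), so A = 6.
B and C share exactly the 2 values {2, 5}; by pigeonhole those values go to them, so strike 2, 5 from D, H.
That leaves D = 1. So G, H can't be 1.
So 8 goes to H.

H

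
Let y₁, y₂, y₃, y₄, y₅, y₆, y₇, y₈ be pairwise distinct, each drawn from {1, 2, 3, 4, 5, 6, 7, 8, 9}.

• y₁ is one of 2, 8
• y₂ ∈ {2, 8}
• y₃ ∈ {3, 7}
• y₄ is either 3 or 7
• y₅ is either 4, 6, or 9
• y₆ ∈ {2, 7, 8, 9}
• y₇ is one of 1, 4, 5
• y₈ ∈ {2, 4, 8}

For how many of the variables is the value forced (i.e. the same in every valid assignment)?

3

The 2 variables y₁ and y₂ are confined to {2, 8}, which locks those values in; drop them from y₆, y₈.
That leaves y₈ = 4. Remove 4 from y₅, y₇.
The 2 variables y₃ and y₄ are confined to {3, 7}, which locks those values in; drop them from y₆.
y₆'s domain is down to {9}, so y₆ = 9. Eliminate 9 elsewhere: y₅.
y₅'s domain is down to {6}, so y₅ = 6.
Determined: y₅=6, y₆=9, y₈=4. The other variables each still have more than one consistent value. That makes 3.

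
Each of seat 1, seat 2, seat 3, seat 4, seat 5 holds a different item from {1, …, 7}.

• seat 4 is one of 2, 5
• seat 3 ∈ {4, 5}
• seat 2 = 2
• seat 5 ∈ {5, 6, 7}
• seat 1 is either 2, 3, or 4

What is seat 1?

seat 2 must be 2 (only option left). Remove 2 from seat 1, seat 4.
seat 4's domain is down to {5}, so seat 4 = 5. So seat 3, seat 5 can't be 5.
That leaves seat 3 = 4. Remove 4 from seat 1.
So seat 1 = 3.

3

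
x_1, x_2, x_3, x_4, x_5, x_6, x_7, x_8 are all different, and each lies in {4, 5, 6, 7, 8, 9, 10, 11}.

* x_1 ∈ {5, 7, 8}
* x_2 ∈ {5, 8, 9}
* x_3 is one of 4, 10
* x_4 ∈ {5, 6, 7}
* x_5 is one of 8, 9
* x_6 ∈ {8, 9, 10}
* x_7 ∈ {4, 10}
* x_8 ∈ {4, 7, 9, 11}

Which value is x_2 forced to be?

Among the 8 variables, 6 fits only x_4 (and all 8 values in {4, 5, 6, 7, 8, 9, 10, 11} must be used), so x_4 = 6.
The 7 still-open variables draw from only 7 values {4, 5, 7, 8, 9, 10, 11}, so each is used; only x_8 can be 11, hence x_8 = 11.
Among the 6 still-open variables, 7 fits only x_1 (and all 6 values in {4, 5, 7, 8, 9, 10} must be used), so x_1 = 7.
Among the 5 still-open variables, 5 fits only x_2 (and all 5 values in {4, 5, 8, 9, 10} must be used), so x_2 = 5.

5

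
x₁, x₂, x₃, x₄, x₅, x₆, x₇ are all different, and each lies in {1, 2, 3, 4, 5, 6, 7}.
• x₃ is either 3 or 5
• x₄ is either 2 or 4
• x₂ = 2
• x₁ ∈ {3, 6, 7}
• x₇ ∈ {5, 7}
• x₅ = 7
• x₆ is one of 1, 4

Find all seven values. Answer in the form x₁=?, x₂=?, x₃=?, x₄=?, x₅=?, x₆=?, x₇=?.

x₂ must be 2 (only option left). So x₄ can't be 2.
x₄ must be 4 (only option left). Remove 4 from x₆.
x₅ must be 7 (only option left). So x₁, x₇ can't be 7.
x₆'s domain is down to {1}, so x₆ = 1.
x₇'s domain is down to {5}, so x₇ = 5. Eliminate 5 elsewhere: x₃.
That leaves x₃ = 3. Strike 3 from x₁.
That leaves x₁ = 6.

x₁=6, x₂=2, x₃=3, x₄=4, x₅=7, x₆=1, x₇=5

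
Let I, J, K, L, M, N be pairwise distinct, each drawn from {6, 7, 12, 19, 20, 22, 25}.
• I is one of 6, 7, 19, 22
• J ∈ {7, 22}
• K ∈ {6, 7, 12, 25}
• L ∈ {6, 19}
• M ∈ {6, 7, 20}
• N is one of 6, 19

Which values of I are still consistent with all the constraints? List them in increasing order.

L and N between them cover only {6, 19} — a naked pair. Remove those values from I, K, M.
The 2 variables I and J are confined to {7, 22}, which locks those values in; drop them from K, M.
M's domain is down to {20}, so M = 20.
No further eliminations apply; I can still be any of 7, 22.

7, 22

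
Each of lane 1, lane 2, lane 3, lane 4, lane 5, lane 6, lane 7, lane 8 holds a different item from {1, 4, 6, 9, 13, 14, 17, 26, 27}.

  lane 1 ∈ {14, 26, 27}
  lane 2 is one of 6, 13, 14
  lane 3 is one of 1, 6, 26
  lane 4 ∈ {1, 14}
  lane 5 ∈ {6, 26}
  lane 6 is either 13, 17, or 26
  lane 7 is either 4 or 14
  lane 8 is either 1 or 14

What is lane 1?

The 8 variables draw from only 8 values {1, 4, 6, 13, 14, 17, 26, 27}, so each is used; only lane 7 can be 4, hence lane 7 = 4.
The 7 still-open variables together cover exactly {1, 6, 13, 14, 17, 26, 27} — 7 values for 7 variables — and 17 appears only in lane 6's list, so lane 6 = 17.
Among the 6 still-open variables, 13 fits only lane 2 (and all 6 values in {1, 6, 13, 14, 26, 27} must be used), so lane 2 = 13.
The 5 still-open variables draw from only 5 values {1, 6, 14, 26, 27}, so each is used; only lane 1 can be 27, hence lane 1 = 27.

27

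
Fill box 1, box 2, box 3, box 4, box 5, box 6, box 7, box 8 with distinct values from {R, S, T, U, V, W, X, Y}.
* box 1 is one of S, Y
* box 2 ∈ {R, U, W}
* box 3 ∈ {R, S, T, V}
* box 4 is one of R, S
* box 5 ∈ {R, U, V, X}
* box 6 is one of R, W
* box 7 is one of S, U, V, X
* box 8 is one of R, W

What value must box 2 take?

U

Among the 8 variables, T fits only box 3 (and all 8 values in {R, S, T, U, V, W, X, Y} must be used), so box 3 = T.
The 7 still-open variables draw from only 7 values {R, S, U, V, W, X, Y}, so each is used; only box 1 can be Y, hence box 1 = Y.
box 6 and box 8 between them cover only {R, W} — a naked pair. Remove those values from box 2, box 4, box 5.
So box 2 = U.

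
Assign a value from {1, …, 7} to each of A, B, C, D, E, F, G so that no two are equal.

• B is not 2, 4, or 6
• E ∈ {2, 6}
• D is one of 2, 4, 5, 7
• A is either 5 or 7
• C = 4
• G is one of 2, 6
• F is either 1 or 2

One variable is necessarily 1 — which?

C must be 4 (only option left). Eliminate 4 elsewhere: D.
Among the 6 still-open variables, 3 fits only B (and all 6 values in {1, 2, 3, 5, 6, 7} must be used), so B = 3.
The 5 still-open variables draw from only 5 values {1, 2, 5, 6, 7}, so each is used; only F can be 1, hence F = 1.

F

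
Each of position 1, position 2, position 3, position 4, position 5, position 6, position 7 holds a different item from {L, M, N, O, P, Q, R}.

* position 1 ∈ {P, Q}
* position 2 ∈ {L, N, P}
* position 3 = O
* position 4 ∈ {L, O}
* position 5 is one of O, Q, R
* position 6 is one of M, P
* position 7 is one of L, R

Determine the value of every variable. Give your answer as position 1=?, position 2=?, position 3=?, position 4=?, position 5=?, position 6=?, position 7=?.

position 1=P, position 2=N, position 3=O, position 4=L, position 5=Q, position 6=M, position 7=R

position 3's domain is down to {O}, so position 3 = O. So position 4, position 5 can't be O.
position 4's domain is down to {L}, so position 4 = L. So position 2, position 7 can't be L.
position 7's domain is down to {R}, so position 7 = R. Remove R from position 5.
position 5 has just one choice, so position 5 = Q. So position 1 can't be Q.
That leaves position 1 = P. So position 2, position 6 can't be P.
position 2 has just one choice, so position 2 = N.
position 6 must be M (only option left).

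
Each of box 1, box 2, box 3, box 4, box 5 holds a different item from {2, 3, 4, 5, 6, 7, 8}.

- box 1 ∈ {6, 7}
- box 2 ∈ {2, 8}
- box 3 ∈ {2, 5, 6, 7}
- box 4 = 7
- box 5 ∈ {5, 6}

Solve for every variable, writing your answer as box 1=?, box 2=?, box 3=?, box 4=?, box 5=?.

box 4's domain is down to {7}, so box 4 = 7. Strike 7 from box 1, box 3.
That leaves box 1 = 6. Eliminate 6 elsewhere: box 3, box 5.
box 5 must be 5 (only option left). So box 3 can't be 5.
box 3's domain is down to {2}, so box 3 = 2. Eliminate 2 elsewhere: box 2.
box 2's domain is down to {8}, so box 2 = 8.

box 1=6, box 2=8, box 3=2, box 4=7, box 5=5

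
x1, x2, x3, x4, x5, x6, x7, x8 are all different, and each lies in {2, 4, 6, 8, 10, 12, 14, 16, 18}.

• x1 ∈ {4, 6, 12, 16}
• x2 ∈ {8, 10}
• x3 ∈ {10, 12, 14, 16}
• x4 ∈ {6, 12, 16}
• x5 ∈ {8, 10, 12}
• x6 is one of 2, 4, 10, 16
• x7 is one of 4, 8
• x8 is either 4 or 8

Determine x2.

10

Among the 8 variables, 2 fits only x6 (and all 8 values in {2, 4, 6, 8, 10, 12, 14, 16} must be used), so x6 = 2.
The 7 still-open variables together cover exactly {4, 6, 8, 10, 12, 14, 16} — 7 values for 7 variables — and 14 appears only in x3's list, so x3 = 14.
x7 and x8 between them cover only {4, 8} — a naked pair. Remove those values from x1, x2, x5.
So x2 = 10.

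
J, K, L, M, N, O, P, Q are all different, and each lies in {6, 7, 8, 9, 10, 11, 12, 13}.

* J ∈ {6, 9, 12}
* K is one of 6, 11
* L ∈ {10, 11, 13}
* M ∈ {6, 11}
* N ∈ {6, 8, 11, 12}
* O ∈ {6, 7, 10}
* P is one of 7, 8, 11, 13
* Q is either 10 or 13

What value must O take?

The 8 variables draw from only 8 values {6, 7, 8, 9, 10, 11, 12, 13}, so each is used; only J can be 9, hence J = 9.
Among the 7 still-open variables, 12 fits only N (and all 7 values in {6, 7, 8, 10, 11, 12, 13} must be used), so N = 12.
Among the 6 still-open variables, 8 fits only P (and all 6 values in {6, 7, 8, 10, 11, 13} must be used), so P = 8.
The 5 still-open variables draw from only 5 values {6, 7, 10, 11, 13}, so each is used; only O can be 7, hence O = 7.

7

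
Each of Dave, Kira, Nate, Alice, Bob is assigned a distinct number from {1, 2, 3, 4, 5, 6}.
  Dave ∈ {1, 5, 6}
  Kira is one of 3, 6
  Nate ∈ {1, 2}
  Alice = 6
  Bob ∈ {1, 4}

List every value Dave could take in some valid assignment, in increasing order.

1, 5

Alice's domain is down to {6}, so Alice = 6. Eliminate 6 elsewhere: Dave, Kira.
Kira must be 3 (only option left).
No further eliminations apply; Dave can still be any of 1, 5.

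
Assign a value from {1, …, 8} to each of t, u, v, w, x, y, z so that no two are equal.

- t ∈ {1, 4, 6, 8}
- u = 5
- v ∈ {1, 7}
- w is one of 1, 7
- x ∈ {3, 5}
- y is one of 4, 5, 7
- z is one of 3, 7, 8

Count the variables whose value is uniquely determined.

5

u's domain is down to {5}, so u = 5. Remove 5 from x, y.
x must be 3 (only option left). So z can't be 3.
The 5 still-open variables draw from only 5 values {1, 4, 6, 7, 8}, so each is used; only t can be 6, hence t = 6.
The 4 still-open variables draw from only 4 values {1, 4, 7, 8}, so each is used; only y can be 4, hence y = 4.
The 3 still-open variables together cover exactly {1, 7, 8} — 3 values for 3 variables — and 8 appears only in z's list, so z = 8.
Determined: t=6, u=5, x=3, y=4, z=8. The other variables each still have more than one consistent value. That makes 5.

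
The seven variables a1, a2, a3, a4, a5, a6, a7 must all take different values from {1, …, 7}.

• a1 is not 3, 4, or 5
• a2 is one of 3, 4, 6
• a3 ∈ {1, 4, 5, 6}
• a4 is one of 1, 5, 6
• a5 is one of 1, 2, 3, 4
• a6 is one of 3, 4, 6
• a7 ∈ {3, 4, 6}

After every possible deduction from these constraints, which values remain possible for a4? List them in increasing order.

1, 5

The 7 variables together cover exactly {1, 2, 3, 4, 5, 6, 7} — 7 values for 7 variables — and 7 appears only in a1's list, so a1 = 7.
Among the 6 still-open variables, 2 fits only a5 (and all 6 values in {1, 2, 3, 4, 5, 6} must be used), so a5 = 2.
The 3 variables a2, a6, a7 are confined to {3, 4, 6}, which locks those values in; drop them from a3, a4.
No further eliminations apply; a4 can still be any of 1, 5.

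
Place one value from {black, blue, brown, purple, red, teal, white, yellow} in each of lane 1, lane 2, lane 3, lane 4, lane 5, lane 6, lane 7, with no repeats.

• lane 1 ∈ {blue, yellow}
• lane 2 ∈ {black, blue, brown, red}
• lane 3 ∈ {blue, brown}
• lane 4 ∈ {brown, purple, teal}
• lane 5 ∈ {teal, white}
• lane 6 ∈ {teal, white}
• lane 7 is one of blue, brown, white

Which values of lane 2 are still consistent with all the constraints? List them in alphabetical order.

lane 5 and lane 6 between them cover only {teal, white} — a naked pair. Remove those values from lane 4, lane 7.
lane 3 and lane 7 between them cover only {blue, brown} — a naked pair. Remove those values from lane 1, lane 2, lane 4.
lane 1 has just one choice, so lane 1 = yellow.
That leaves lane 4 = purple.
No further eliminations apply; lane 2 can still be any of black, red.

black, red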